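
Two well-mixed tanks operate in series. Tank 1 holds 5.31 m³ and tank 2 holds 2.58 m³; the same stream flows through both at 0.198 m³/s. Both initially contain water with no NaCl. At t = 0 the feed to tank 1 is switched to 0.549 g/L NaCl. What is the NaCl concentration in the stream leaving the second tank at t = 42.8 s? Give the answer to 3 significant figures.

0.352 g/L

Time constants: τᵢ = Vᵢ/Q for each well-mixed tank.
τ₁ = 5.31/0.198 = 26.818 s; τ₂ = 2.58/0.198 = 13.030 s.
Tank 1: C₁ = C_in(1 − e^(−t/τ₁)). Tank 2 (τ₁ ≠ τ₂): C₂ = C_in[1 − (τ₁ e^(−t/τ₁) − τ₂ e^(−t/τ₂))/(τ₁ − τ₂)].
At t = 42.8: e^(−t/τ₁) = 0.20272, e^(−t/τ₂) = 0.037454.
C₂ = 0.549·[1 − (26.818·0.20272 − 13.030·0.037454)/(13.788)] = 0.549·0.64110 = 0.35196 g/L.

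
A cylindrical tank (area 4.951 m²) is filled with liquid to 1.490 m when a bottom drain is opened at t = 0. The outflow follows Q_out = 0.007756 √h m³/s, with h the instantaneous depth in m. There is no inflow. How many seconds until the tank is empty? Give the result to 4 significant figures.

1558 s

Volume balance on the tank: A dh/dt = −0.007756 √h.
∫ h^(−1/2) dh = −(0.007756/A) ∫ dt, giving 2√h = 2√h₀ − (0.007756/A) t.
Set h = 0: 2√h₀ = (0.007756/A) t_empty ⇒ t_empty = 2A√h₀/0.007756.
t_empty = 2·4.951·√1.490/0.007756 = 9.90200·1.22066/0.007756 = 1558.40 s.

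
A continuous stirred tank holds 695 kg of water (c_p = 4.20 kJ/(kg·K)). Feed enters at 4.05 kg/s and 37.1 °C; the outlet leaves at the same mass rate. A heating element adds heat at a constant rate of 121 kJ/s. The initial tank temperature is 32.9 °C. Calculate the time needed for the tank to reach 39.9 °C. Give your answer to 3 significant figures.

165 s

Unsteady energy balance on the tank contents: M c_p dT/dt = ṁ c_p (T_in − T) + 121.
τ = M/ṁ = 171.60 s; T_ss = T_in + Q̇/(ṁ c_p) = 44.213 °C.
T(t) = T_ss + (T₀ − T_ss) e^(−t/τ). Set T = 39.9:
e^(−t/τ) = (39.9 − 44.213)/(32.9 − 44.213) = 0.38127
t = −171.60 · ln(0.38127) = 165.47 s.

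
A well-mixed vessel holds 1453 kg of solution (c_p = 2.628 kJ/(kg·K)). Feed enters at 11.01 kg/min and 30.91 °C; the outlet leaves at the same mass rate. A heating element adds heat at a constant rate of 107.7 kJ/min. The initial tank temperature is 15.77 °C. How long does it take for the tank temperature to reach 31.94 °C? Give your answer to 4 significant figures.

First-law balance (no shaft work): M c_p dT/dt = ṁ c_p (T_in − T) + 107.7.
τ = M/ṁ = 131.971 min; T_ss = T_in + Q̇/(ṁ c_p) = 34.6322 °C.
T(t) = T_ss + (T₀ − T_ss) e^(−t/τ). Set T = 31.94:
e^(−t/τ) = (31.94 − 34.6322)/(15.77 − 34.6322) = 0.142731
t = −131.971 · ln(0.142731) = 256.920 min.

256.9 min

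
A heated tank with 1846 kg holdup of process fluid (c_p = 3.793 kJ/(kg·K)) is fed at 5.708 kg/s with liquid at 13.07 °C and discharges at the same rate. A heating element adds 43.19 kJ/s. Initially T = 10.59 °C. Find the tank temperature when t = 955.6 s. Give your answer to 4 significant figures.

M c_p dT/dt = ṁ c_p (T_in − T) + Q̇.
Rearrange: dT/dt = (T_ss − T)/τ with τ = M/ṁ = 323.406 s and T_ss = T_in + Q̇/(ṁ c_p) = 15.0649 °C.
Solution: T(t) = T_ss + (T₀ − T_ss) e^(−t/τ).
T(955.6) = 15.0649 + (-4.47488)·e^(−955.6/323.406) = 15.0649 + (-4.47488)·0.0520890 = 14.8318 °C.

14.83 °C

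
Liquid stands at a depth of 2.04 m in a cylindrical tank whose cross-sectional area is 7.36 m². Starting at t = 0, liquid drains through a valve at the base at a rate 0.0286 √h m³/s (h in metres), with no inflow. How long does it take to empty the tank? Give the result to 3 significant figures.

A dh/dt = −Q_out = −0.0286 √h.
Separate and integrate: 2(√h − √h₀) = −(0.0286/A) t.
Set h = 0: 2√h₀ = (0.0286/A) t_empty ⇒ t_empty = 2A√h₀/0.0286.
t_empty = 2·7.36·√2.04/0.0286 = 14.720·1.4283/0.0286 = 735.12 s.

735 s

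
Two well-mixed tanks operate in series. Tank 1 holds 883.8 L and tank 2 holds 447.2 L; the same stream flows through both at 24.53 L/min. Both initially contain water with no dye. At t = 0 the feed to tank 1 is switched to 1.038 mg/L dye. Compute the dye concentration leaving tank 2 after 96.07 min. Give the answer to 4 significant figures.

0.8974 mg/L

Each tank obeys Vᵢ dCᵢ/dt = Q(Cᵢ₋₁ − Cᵢ), so τᵢ = Vᵢ/Q.
τ₁ = 883.8/24.53 = 36.0294 min; τ₂ = 447.2/24.53 = 18.2307 min.
Tank 1: C₁ = C_in(1 − e^(−t/τ₁)). Tank 2 (τ₁ ≠ τ₂): C₂ = C_in[1 − (τ₁ e^(−t/τ₁) − τ₂ e^(−t/τ₂))/(τ₁ − τ₂)].
At t = 96.07: e^(−t/τ₁) = 0.0694994, e^(−t/τ₂) = 0.00514530.
C₂ = 1.038·[1 − (36.0294·0.0694994 − 18.2307·0.00514530)/(17.7986)] = 1.038·0.864584 = 0.897438 mg/L.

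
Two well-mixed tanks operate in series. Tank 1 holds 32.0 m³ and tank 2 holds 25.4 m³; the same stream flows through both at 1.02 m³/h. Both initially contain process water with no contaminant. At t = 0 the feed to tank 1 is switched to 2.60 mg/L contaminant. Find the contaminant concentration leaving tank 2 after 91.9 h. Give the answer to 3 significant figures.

2.18 mg/L

Species balance on tank i: dCᵢ/dt = (Cᵢ₋₁ − Cᵢ)/τᵢ with τᵢ = Vᵢ/Q.
τ₁ = 32.0/1.02 = 31.373 h; τ₂ = 25.4/1.02 = 24.902 h.
Solving the cascade with C₁(0)=C₂(0)=0 gives C₂(t) = C_in[1 − (τ₁ e^(−t/τ₁) − τ₂ e^(−t/τ₂))/(τ₁ − τ₂)].
At t = 91.9: e^(−t/τ₁) = 0.053434, e^(−t/τ₂) = 0.024960.
C₂ = 2.60·[1 − (31.373·0.053434 − 24.902·0.024960)/(6.4706)] = 2.60·0.83699 = 2.1762 mg/L.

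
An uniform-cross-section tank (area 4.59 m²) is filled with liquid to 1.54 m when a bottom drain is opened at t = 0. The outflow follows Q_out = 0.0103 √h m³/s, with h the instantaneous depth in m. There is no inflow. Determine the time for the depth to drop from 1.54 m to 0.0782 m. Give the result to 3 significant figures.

Volume balance on the tank: A dh/dt = −0.0103 √h.
∫ h^(−1/2) dh = −(0.0103/A) ∫ dt, giving 2√h = 2√h₀ − (0.0103/A) t.
t = 2A(√h₀ − √h)/0.0103 = 2·4.59·(√1.54 − √0.0782)/0.0103
  = 9.1800 × (1.2410 − 0.27964) / 0.0103 = 856.79 s.

857 s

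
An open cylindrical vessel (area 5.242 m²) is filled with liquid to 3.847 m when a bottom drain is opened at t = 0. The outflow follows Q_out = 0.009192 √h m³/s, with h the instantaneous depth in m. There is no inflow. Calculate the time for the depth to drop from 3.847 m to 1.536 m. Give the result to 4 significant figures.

With no inflow, A dh/dt = −0.009192 √h.
This is separable: 2 d(√h)/dt = −0.009192/A, so √h = √h₀ − (0.009192/(2A)) t.
t = 2A(√h₀ − √h)/0.009192 = 2·5.242·(√3.847 − √1.536)/0.009192
  = 10.4840 × (1.96138 − 1.23935) / 0.009192 = 823.508 s.

823.5 s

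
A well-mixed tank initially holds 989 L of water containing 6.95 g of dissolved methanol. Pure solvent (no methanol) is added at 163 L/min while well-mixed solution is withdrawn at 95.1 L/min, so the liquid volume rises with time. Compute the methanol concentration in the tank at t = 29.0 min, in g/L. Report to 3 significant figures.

0.000506 g/L

Let m(t) be the amount of methanol. Volume: V(t) = V₀ + (Q_in − Q_out) t = 989 + 67.900 t; V(29.0) = 2958.1 L.
No methanol enters, so dm/dt = −Q_out · (m/V).
dm/m = −Q_out dt/(V₀ + 67.900 t); integrating gives ln(m/m₀) = −(Q_out/(Q_in−Q_out)) ln(V/V₀).
m = m₀ (V₀/V)^(Q_out/(Q_in−Q_out)) = 6.95 × (989/2958.1)^(1.4006) = 1.4982 g.
C = m/V = 1.4982/2958.1 = 0.00050646 g/L.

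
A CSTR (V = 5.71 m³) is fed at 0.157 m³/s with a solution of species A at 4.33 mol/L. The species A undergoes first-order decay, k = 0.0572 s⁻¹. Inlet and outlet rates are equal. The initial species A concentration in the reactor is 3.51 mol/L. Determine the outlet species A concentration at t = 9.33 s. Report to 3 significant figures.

V dC/dt = Q(C_in − C) − k V C.
dC/dt = (Q/V) C_in − (Q/V + k) C; effective rate a = Q/V + k = 0.027496 + 0.0572 = 0.084696 s⁻¹.
C_ss = Q C_in/(Q + kV) = 1.4057 mol/L; C(t) = C_ss + (C₀ − C_ss) e^(−a t).
C(9.33) = 1.4057 + (2.1043)·e^(−0.084696·9.33) = 1.4057 + (2.1043)·0.45375 = 2.3605 mol/L.

2.36 mol/L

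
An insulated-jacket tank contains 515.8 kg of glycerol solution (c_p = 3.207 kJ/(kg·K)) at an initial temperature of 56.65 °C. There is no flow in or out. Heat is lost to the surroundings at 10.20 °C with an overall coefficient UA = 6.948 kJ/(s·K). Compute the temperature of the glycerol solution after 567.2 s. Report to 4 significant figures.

14.49 °C

First-law balance (no shaft work): M c_p dT/dt = −UA(T − T_amb).
dT/dt = (T_ss − T)/τ with T_ss = T_amb = 10.2000 °C, τ = M c_p/UA = 515.8·3.207/6.948 = 238.079 s.
This is linear first-order; T(t) = T_ss + (T₀ − T_ss) e^(−t/τ).
T(567.2) = 10.2000 + (46.4500)·0.0923282 = 14.4886 °C.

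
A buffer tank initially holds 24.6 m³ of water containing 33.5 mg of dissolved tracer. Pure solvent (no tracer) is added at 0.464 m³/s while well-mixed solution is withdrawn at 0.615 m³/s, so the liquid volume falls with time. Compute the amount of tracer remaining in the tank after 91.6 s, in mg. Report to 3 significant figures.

Let m(t) be the amount of tracer. Volume: V(t) = V₀ + (Q_in − Q_out) t = 24.6 − 0.15100 t; V(91.6) = 10.768 m³.
No tracer enters, so dm/dt = −Q_out · (m/V).
Separate: dm/m = −Q_out dt/V(t) ⇒ ln(m/m₀) = −(Q_out/(Q_in−Q_out)) ln(V/V₀).
m = m₀ (V₀/V)^(Q_out/(Q_in−Q_out)) = 33.5 × (24.6/10.768)^(-4.0728) = 1.1582 mg.

1.16 mg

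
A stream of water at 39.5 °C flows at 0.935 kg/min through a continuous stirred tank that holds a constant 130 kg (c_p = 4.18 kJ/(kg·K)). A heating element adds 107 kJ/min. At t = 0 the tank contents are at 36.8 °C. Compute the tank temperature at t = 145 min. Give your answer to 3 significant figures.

M c_p dT/dt = ṁ c_p (T_in − T) + Q̇.
Rearrange: dT/dt = (T_ss − T)/τ with τ = M/ṁ = 139.04 min and T_ss = T_in + Q̇/(ṁ c_p) = 66.878 °C.
This is linear first-order; T(t) = T_ss + (T₀ − T_ss) e^(−t/τ).
T(145) = 66.878 + (-30.078)·e^(−145/139.04) = 66.878 + (-30.078)·0.35244 = 56.277 °C.

56.3 °C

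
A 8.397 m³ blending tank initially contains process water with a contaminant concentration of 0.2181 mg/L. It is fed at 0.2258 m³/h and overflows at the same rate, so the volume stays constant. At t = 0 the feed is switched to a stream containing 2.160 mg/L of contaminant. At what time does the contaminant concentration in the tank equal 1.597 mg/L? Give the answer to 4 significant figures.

46.04 h

Species balance: V dC/dt = Q(C_in − C) ⇒ τ = V/Q = 37.1878 h.
C(t) = C_in + (C₀ − C_in) e^(−t/τ). Set C = 1.597 and solve for t:
e^(−t/τ) = (C − C_in)/(C₀ − C_in) = (1.597 − 2.160)/(0.2181 − 2.160) = 0.289922
t = −τ ln(…) = 37.1878 × 1.23814 = 46.0438 h.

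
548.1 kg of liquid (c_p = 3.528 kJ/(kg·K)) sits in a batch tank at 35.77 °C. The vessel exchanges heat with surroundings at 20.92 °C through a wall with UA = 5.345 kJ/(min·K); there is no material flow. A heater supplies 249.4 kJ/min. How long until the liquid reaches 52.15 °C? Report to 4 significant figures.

261.7 min

Unsteady energy balance on the tank contents: M c_p dT/dt = −UA(T − T_amb) + Q̇.
τ = M c_p/UA = 361.777 min; T_ss = T_amb + Q̇/UA = 20.92 + 249.4/5.345 = 67.5804 °C.
T(t) = T_ss + (T₀ − T_ss)e^(−t/τ); set T = 52.15:
t = −τ ln[(T − T_ss)/(T₀ − T_ss)] = −361.777 · ln(0.485075) = 261.728 min.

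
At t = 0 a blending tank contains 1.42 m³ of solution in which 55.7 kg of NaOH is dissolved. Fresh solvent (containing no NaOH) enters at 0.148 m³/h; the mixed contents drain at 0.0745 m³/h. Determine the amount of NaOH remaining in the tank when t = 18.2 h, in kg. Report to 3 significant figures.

28.4 kg

Total volume: dV/dt = Q_in − Q_out = 0.073500 m³/h, so V(t) = 1.42 + 0.073500 t and V(18.2) = 2.7577 m³.
Solute balance: dm/dt = 0 − Q_out C = −Q_out m/V(t).
Separate: dm/m = −Q_out dt/V(t) ⇒ ln(m/m₀) = −(Q_out/(Q_in−Q_out)) ln(V/V₀).
m = m₀ (V₀/V)^(Q_out/(Q_in−Q_out)) = 55.7 × (1.42/2.7577)^(1.0136) = 28.423 kg.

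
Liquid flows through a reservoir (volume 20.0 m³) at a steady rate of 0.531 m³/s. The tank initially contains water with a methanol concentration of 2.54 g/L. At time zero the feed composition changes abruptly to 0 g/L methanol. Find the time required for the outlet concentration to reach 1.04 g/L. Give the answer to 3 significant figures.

Mass balance on the solute (V constant): V dC/dt = Q(C_in − C), so τ = V/Q = 37.665 s.
C(t) = C_in + (C₀ − C_in) e^(−t/τ). Set C = 1.04 and solve for t:
e^(−t/τ) = (C − C_in)/(C₀ − C_in) = (1.04 − 0)/(2.54 − 0) = 0.40945
t = −τ ln(…) = 37.665 × 0.89294 = 33.633 s.

33.6 s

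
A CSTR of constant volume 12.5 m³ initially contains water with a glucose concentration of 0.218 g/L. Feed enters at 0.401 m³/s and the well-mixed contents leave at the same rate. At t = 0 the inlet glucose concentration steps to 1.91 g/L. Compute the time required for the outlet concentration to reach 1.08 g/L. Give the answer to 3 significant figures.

22.2 s

Species balance on the tank: V dC/dt = Q(C_in − C), so τ = V/Q = 31.172 s.
C(t) = C_in + (C₀ − C_in) e^(−t/τ). Set C = 1.08 and solve for t:
e^(−t/τ) = (C − C_in)/(C₀ − C_in) = (1.08 − 1.91)/(0.218 − 1.91) = 0.49054
t = −τ ln(…) = 31.172 × 0.71224 = 22.202 s.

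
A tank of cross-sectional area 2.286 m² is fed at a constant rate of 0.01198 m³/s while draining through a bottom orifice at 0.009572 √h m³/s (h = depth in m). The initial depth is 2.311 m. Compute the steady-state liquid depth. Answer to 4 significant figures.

1.566 m

Level balance: A dh/dt = 0.01198 − 0.009572 √h. Setting dh/dt = 0:
Q_in = 0.009572 √h_ss ⇒ √h_ss = 0.01198/0.009572 = 1.25157.
h_ss = 1.25157² = 1.56642 m. (Since h₀ = 2.311 m > h_ss, the level will fall toward this value.)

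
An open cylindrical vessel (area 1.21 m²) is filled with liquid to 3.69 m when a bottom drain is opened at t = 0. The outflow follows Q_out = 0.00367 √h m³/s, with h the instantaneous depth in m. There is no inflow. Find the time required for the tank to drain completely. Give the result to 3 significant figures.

1270 s

A dh/dt = −Q_out = −0.00367 √h.
This is separable: 2 d(√h)/dt = −0.00367/A, so √h = √h₀ − (0.00367/(2A)) t.
Tank is empty when √h = 0: t_empty = 2A√h₀/0.00367.
t_empty = 2·1.21·√3.69/0.00367 = 2.4200·1.9209/0.00367 = 1266.7 s.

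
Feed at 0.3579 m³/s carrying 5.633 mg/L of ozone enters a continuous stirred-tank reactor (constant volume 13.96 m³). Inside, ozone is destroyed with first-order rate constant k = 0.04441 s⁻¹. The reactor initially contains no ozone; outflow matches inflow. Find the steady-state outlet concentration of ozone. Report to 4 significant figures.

2.062 mg/L

Species balance: V dC/dt = Q C_in − Q C − k V C.
At steady state: 0 = Q C_in − (Q + kV) C_ss, so C_ss = Q C_in/(Q + kV).
C_ss = 0.3579·5.633/(0.3579 + 0.04441·13.96) = 2.01605/0.977864 = 2.06169 mg/L.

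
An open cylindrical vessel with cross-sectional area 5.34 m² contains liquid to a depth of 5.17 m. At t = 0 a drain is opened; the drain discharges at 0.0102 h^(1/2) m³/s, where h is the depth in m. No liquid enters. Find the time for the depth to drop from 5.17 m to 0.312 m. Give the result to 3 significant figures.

1800 s

With no inflow, A dh/dt = −0.0102 √h.
Separate and integrate: 2(√h − √h₀) = −(0.0102/A) t.
t = 2A(√h₀ − √h)/0.0102 = 2·5.34·(√5.17 − √0.312)/0.0102
  = 10.680 × (2.2738 − 0.55857) / 0.0102 = 1795.9 s.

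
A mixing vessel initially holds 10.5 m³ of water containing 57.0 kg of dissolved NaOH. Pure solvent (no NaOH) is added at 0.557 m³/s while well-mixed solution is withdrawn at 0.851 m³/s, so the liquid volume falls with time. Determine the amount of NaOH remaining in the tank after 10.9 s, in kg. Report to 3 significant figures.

Total volume: dV/dt = Q_in − Q_out = -0.29400 m³/s, so V(t) = 10.5 − 0.29400 t and V(10.9) = 7.2954 m³.
Solute balance: dm/dt = 0 − Q_out C = −Q_out m/V(t).
dm/m = −Q_out dt/(V₀ − 0.29400 t); integrating gives ln(m/m₀) = −(Q_out/(Q_in−Q_out)) ln(V/V₀).
m = m₀ (V₀/V)^(Q_out/(Q_in−Q_out)) = 57.0 × (10.5/7.2954)^(-2.8946) = 19.867 kg.

19.9 kg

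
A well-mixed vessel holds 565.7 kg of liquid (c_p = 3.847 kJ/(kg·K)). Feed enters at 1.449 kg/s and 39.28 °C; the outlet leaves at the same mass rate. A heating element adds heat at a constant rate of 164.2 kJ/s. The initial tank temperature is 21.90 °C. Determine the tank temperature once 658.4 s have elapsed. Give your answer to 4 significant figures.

60.06 °C

Energy balance: M c_p dT/dt = ṁ c_p (T_in − T) + 164.2.
Rearrange: dT/dt = (T_ss − T)/τ with τ = M/ṁ = 390.407 s and T_ss = T_in + Q̇/(ṁ c_p) = 68.7366 °C.
T approaches T_ss exponentially: T(t) = T_ss + (T₀ − T_ss) e^(−t/τ).
T(658.4) = 68.7366 + (-46.8366)·e^(−658.4/390.407) = 68.7366 + (-46.8366)·0.185177 = 60.0635 °C.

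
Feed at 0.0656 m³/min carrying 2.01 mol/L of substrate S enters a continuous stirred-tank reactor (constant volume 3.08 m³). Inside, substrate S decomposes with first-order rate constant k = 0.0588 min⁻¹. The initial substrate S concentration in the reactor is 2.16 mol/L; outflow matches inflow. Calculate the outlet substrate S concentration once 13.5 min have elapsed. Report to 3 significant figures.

1.09 mol/L

V dC/dt = Q(C_in − C) − k V C.
This is linear with rate a = Q/V + k = 0.080099 min⁻¹.
C_ss = Q C_in/(Q + kV) = 0.53447 mol/L; C(t) = C_ss + (C₀ − C_ss) e^(−a t).
C(13.5) = 0.53447 + (1.6255)·e^(−0.080099·13.5) = 0.53447 + (1.6255)·0.33914 = 1.0858 mol/L.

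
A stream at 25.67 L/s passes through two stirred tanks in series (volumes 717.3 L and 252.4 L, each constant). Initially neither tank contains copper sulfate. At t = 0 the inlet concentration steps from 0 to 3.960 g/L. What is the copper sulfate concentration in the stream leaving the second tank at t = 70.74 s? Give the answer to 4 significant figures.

3.476 g/L

Species balance on tank i: dCᵢ/dt = (Cᵢ₋₁ − Cᵢ)/τᵢ with τᵢ = Vᵢ/Q.
τ₁ = 717.3/25.67 = 27.9431 s; τ₂ = 252.4/25.67 = 9.83249 s.
Solving the cascade with C₁(0)=C₂(0)=0 gives C₂(t) = C_in[1 − (τ₁ e^(−t/τ₁) − τ₂ e^(−t/τ₂))/(τ₁ − τ₂)].
At t = 70.74: e^(−t/τ₁) = 0.0795340, e^(−t/τ₂) = 0.000750691.
C₂ = 3.960·[1 − (27.9431·0.0795340 − 9.83249·0.000750691)/(18.1106)] = 3.960·0.877694 = 3.47567 g/L.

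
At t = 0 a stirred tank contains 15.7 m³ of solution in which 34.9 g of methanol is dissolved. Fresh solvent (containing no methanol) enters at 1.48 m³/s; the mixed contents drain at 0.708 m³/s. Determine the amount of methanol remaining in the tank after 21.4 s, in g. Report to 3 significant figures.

Total volume: dV/dt = Q_in − Q_out = 0.77200 m³/s, so V(t) = 15.7 + 0.77200 t and V(21.4) = 32.221 m³.
Solute balance: dm/dt = 0 − Q_out C = −Q_out m/V(t).
dm/m = −Q_out dt/(V₀ + 0.77200 t); integrating gives ln(m/m₀) = −(Q_out/(Q_in−Q_out)) ln(V/V₀).
m = m₀ (V₀/V)^(Q_out/(Q_in−Q_out)) = 34.9 × (15.7/32.221)^(0.91710) = 18.050 g.

18.0 g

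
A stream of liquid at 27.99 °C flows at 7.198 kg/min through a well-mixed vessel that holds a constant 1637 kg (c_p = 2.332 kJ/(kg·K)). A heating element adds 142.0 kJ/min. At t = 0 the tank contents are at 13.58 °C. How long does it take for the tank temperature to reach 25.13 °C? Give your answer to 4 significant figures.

First-law balance (no shaft work): M c_p dT/dt = ṁ c_p (T_in − T) + 142.0.
τ = M/ṁ = 227.424 min; T_ss = T_in + Q̇/(ṁ c_p) = 36.4496 °C.
T(t) = T_ss + (T₀ − T_ss) e^(−t/τ). Set T = 25.13:
e^(−t/τ) = (25.13 − 36.4496)/(13.58 − 36.4496) = 0.494962
t = −227.424 · ln(0.494962) = 159.942 min.

159.9 min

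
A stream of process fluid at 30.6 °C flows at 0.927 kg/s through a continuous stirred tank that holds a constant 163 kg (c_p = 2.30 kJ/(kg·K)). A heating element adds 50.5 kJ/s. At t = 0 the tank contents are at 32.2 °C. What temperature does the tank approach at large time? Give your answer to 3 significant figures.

54.3 °C

M c_p dT/dt = ṁ c_p (T_in − T) + Q̇.
At steady state dT/dt = 0 ⇒ T_ss = T_in + Q̇/(ṁ c_p) = 30.6 + 50.5/(0.927·2.30) = 54.286 °C.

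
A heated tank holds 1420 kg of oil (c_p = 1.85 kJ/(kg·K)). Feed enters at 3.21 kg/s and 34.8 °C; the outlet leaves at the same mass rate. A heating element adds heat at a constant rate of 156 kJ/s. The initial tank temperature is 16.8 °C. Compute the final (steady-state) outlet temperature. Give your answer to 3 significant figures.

M c_p dT/dt = ṁ c_p (T_in − T) + Q̇.
At steady state dT/dt = 0 ⇒ T_ss = T_in + Q̇/(ṁ c_p) = 34.8 + 156/(3.21·1.85) = 61.069 °C.

61.1 °C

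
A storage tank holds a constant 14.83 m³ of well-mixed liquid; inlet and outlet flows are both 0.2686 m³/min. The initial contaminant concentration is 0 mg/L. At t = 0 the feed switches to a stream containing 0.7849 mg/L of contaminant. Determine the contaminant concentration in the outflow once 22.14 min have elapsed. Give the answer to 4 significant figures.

0.2593 mg/L

Transient balance on the dissolved component: V dC/dt = Q(C_in − C).
So dC/dt = (C_in − C)/τ with τ = V/Q = 14.83/0.2686 = 55.2122 min.
C approaches C_in exponentially: C(t) = C_in + (C₀ − C_in) e^(−t/τ).
C(22.14) = 0.7849 + (0 − 0.7849)·e^(−22.14/55.2122) = 0.7849 + (-0.784900)·0.669651 = 0.259291 mg/L.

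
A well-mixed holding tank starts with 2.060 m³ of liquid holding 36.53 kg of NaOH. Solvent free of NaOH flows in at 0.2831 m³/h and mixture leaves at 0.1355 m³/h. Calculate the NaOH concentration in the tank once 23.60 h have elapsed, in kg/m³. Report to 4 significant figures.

Let m(t) be the amount of NaOH. Volume: V(t) = V₀ + (Q_in − Q_out) t = 2.060 + 0.147600 t; V(23.60) = 5.54336 m³.
No NaOH enters, so dm/dt = −Q_out · (m/V).
dm/m = −Q_out dt/(V₀ + 0.147600 t); integrating gives ln(m/m₀) = −(Q_out/(Q_in−Q_out)) ln(V/V₀).
m = m₀ (V₀/V)^(Q_out/(Q_in−Q_out)) = 36.53 × (2.060/5.54336)^(0.918022) = 14.7227 kg.
C = m/V = 14.7227/5.54336 = 2.65591 kg/m³.

2.656 kg/m³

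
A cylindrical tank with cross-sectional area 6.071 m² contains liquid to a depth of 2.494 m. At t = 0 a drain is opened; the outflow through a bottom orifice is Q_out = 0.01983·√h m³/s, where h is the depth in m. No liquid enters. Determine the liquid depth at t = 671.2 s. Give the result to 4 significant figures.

Unsteady balance on liquid volume: A dh/dt = −0.01983 √h.
Separate and integrate: 2(√h − √h₀) = −(0.01983/A) t.
√h = √2.494 − 0.01983·671.2/(2·6.071) = 1.57924 − 1.09619 = 0.483054.
h = 0.483054² = 0.233341 m.

0.2333 m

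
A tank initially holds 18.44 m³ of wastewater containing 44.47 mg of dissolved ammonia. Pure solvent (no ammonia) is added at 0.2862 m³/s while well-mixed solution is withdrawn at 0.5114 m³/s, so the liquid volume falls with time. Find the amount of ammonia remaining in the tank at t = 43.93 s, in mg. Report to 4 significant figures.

Total volume: dV/dt = Q_in − Q_out = -0.225200 m³/s, so V(t) = 18.44 − 0.225200 t and V(43.93) = 8.54696 m³.
No ammonia enters, so dm/dt = −Q_out · (m/V).
Separate: dm/m = −Q_out dt/V(t) ⇒ ln(m/m₀) = −(Q_out/(Q_in−Q_out)) ln(V/V₀).
m = m₀ (V₀/V)^(Q_out/(Q_in−Q_out)) = 44.47 × (18.44/8.54696)^(-2.27087) = 7.75733 mg.

7.757 mg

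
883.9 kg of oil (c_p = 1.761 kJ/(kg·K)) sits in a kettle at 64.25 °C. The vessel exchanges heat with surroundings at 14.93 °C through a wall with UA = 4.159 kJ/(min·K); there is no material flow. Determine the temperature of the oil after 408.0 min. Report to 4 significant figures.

31.51 °C

Lumped-capacitance energy balance: M c_p dT/dt = UA(T_amb − T).
dT/dt = (T_ss − T)/τ with T_ss = T_amb = 14.9300 °C, τ = M c_p/UA = 883.9·1.761/4.159 = 374.260 min.
This is linear first-order; T(t) = T_ss + (T₀ − T_ss) e^(−t/τ).
T(408.0) = 14.9300 + (49.3200)·0.336166 = 31.5097 °C.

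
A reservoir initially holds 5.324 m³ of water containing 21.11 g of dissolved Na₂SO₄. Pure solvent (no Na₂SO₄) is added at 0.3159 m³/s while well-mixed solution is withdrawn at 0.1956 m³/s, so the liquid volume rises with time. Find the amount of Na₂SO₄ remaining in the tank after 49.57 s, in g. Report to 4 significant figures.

Let m(t) be the amount of Na₂SO₄. Volume: V(t) = V₀ + (Q_in − Q_out) t = 5.324 + 0.120300 t; V(49.57) = 11.2873 m³.
No Na₂SO₄ enters, so dm/dt = −Q_out · (m/V).
Separate: dm/m = −Q_out dt/V(t) ⇒ ln(m/m₀) = −(Q_out/(Q_in−Q_out)) ln(V/V₀).
m = m₀ (V₀/V)^(Q_out/(Q_in−Q_out)) = 21.11 × (5.324/11.2873)^(1.62594) = 6.22104 g.

6.221 g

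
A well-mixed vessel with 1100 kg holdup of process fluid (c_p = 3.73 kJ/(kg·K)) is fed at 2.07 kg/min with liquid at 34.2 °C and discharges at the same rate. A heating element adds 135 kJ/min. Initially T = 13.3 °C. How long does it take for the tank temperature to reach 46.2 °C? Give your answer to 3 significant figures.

Energy balance: M c_p dT/dt = ṁ c_p (T_in − T) + 135.
τ = M/ṁ = 531.40 min; T_ss = T_in + Q̇/(ṁ c_p) = 51.685 °C.
T(t) = T_ss + (T₀ − T_ss) e^(−t/τ). Set T = 46.2:
e^(−t/τ) = (46.2 − 51.685)/(13.3 − 51.685) = 0.14288
t = −531.40 · ln(0.14288) = 1034.0 min.

1030 min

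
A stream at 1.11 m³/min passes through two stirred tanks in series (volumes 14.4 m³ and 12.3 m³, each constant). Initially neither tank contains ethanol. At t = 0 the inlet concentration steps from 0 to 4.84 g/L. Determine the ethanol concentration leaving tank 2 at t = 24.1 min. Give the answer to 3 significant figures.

2.88 g/L

Each tank obeys Vᵢ dCᵢ/dt = Q(Cᵢ₋₁ − Cᵢ), so τᵢ = Vᵢ/Q.
τ₁ = 14.4/1.11 = 12.973 min; τ₂ = 12.3/1.11 = 11.081 min.
Solving the cascade with C₁(0)=C₂(0)=0 gives C₂(t) = C_in[1 − (τ₁ e^(−t/τ₁) − τ₂ e^(−t/τ₂))/(τ₁ − τ₂)].
At t = 24.1: e^(−t/τ₁) = 0.15603, e^(−t/τ₂) = 0.11362.
C₂ = 4.84·[1 − (12.973·0.15603 − 11.081·0.11362)/(1.8919)] = 4.84·0.59558 = 2.8826 g/L.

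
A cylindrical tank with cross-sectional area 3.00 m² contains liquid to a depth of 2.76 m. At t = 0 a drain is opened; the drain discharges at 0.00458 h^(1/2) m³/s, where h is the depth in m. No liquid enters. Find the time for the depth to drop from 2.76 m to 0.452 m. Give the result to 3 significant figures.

With no inflow, A dh/dt = −0.00458 √h.
∫ h^(−1/2) dh = −(0.00458/A) ∫ dt, giving 2√h = 2√h₀ − (0.00458/A) t.
t = 2A(√h₀ − √h)/0.00458 = 2·3.00·(√2.76 − √0.452)/0.00458
  = 6.0000 × (1.6613 − 0.67231) / 0.00458 = 1295.7 s.

1300 s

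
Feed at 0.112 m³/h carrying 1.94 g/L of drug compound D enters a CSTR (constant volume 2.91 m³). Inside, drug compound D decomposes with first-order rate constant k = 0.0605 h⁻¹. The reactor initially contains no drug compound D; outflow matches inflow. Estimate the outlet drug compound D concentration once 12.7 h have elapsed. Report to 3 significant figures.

0.540 g/L

Accumulation = in − out − consumed: V dC/dt = Q C_in − Q C − k V C.
dC/dt = (Q/V) C_in − (Q/V + k) C; effective rate a = Q/V + k = 0.038488 + 0.0605 = 0.098988 h⁻¹.
C_ss = Q C_in/(Q + kV) = 0.75430 g/L; C(t) = C_ss + (C₀ − C_ss) e^(−a t).
C(12.7) = 0.75430 + (-0.75430)·e^(−0.098988·12.7) = 0.75430 + (-0.75430)·0.28446 = 0.53973 g/L.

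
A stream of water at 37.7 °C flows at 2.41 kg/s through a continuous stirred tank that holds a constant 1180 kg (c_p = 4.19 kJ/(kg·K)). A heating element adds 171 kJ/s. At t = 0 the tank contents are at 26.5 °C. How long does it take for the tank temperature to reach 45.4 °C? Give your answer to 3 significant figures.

545 s

Unsteady energy balance on the tank contents: M c_p dT/dt = ṁ c_p (T_in − T) + 171.
τ = M/ṁ = 489.63 s; T_ss = T_in + Q̇/(ṁ c_p) = 54.634 °C.
T(t) = T_ss + (T₀ − T_ss) e^(−t/τ). Set T = 45.4:
e^(−t/τ) = (45.4 − 54.634)/(26.5 − 54.634) = 0.32822
t = −489.63 · ln(0.32822) = 545.48 s.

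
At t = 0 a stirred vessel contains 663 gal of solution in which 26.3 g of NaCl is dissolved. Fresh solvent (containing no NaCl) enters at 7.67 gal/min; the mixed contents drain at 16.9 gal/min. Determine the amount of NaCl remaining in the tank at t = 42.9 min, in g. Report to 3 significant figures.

Total volume: dV/dt = Q_in − Q_out = -9.2300 gal/min, so V(t) = 663 − 9.2300 t and V(42.9) = 267.03 gal.
Species balance (pure solvent in): dm/dt = −Q_out · m/V(t).
dm/m = −Q_out dt/(V₀ − 9.2300 t); integrating gives ln(m/m₀) = −(Q_out/(Q_in−Q_out)) ln(V/V₀).
m = m₀ (V₀/V)^(Q_out/(Q_in−Q_out)) = 26.3 × (663/267.03)^(-1.8310) = 4.9752 g.

4.98 g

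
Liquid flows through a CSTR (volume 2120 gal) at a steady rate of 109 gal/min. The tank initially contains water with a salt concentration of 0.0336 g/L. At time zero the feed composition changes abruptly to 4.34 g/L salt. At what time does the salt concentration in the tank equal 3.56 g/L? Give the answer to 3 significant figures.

33.2 min

Species balance: V dC/dt = Q(C_in − C) ⇒ τ = V/Q = 19.450 min.
C(t) = C_in + (C₀ − C_in) e^(−t/τ). Set C = 3.56 and solve for t:
e^(−t/τ) = (C − C_in)/(C₀ − C_in) = (3.56 − 4.34)/(0.0336 − 4.34) = 0.18113
t = −τ ln(…) = 19.450 × 1.7086 = 33.231 min.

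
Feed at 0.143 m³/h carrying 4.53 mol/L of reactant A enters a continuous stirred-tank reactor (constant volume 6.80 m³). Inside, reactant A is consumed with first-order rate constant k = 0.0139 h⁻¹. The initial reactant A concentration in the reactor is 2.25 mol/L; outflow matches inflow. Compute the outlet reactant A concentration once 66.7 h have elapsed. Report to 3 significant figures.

2.68 mol/L

V dC/dt = Q(C_in − C) − k V C.
This is linear with rate a = Q/V + k = 0.034929 h⁻¹.
C_ss = Q C_in/(Q + kV) = 2.7273 mol/L; C(t) = C_ss + (C₀ − C_ss) e^(−a t).
C(66.7) = 2.7273 + (-0.47731)·e^(−0.034929·66.7) = 2.7273 + (-0.47731)·0.097316 = 2.6809 mol/L.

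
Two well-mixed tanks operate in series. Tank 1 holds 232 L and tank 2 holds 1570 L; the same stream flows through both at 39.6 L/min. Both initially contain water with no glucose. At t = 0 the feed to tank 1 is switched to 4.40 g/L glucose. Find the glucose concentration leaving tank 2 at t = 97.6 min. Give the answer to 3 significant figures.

3.96 g/L

Time constants: τᵢ = Vᵢ/Q for each well-mixed tank.
τ₁ = 232/39.6 = 5.8586 min; τ₂ = 1570/39.6 = 39.646 min.
Solving the cascade with C₁(0)=C₂(0)=0 gives C₂(t) = C_in[1 − (τ₁ e^(−t/τ₁) − τ₂ e^(−t/τ₂))/(τ₁ − τ₂)].
At t = 97.6: e^(−t/τ₁) = 5.8204e-08, e^(−t/τ₂) = 0.085285.
C₂ = 4.40·[1 − (5.8586·5.8204e-08 − 39.646·0.085285)/(-33.788)] = 4.40·0.89993 = 3.9597 g/L.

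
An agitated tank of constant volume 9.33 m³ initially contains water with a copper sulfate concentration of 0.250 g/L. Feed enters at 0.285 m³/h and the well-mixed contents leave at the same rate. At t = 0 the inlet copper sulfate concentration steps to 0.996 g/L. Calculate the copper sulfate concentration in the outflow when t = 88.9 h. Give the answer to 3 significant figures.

0.947 g/L

Species balance on the tank: V dC/dt = Q(C_in − C).
Time constant τ = V/Q = 9.33/0.285 = 32.737 h.
This is linear first-order; C(t) = C_in + (C₀ − C_in) e^(−t/τ).
C(88.9) = 0.996 + (0.250 − 0.996)·e^(−88.9/32.737) = 0.996 + (-0.74600)·0.066166 = 0.94664 g/L.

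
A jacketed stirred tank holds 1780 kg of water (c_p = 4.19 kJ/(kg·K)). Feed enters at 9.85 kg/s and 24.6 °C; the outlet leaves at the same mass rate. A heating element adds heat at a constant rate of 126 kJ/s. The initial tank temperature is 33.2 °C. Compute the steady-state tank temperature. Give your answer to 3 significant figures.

M c_p dT/dt = ṁ c_p (T_in − T) + Q̇.
At steady state dT/dt = 0 ⇒ T_ss = T_in + Q̇/(ṁ c_p) = 24.6 + 126/(9.85·4.19) = 27.653 °C.

27.7 °C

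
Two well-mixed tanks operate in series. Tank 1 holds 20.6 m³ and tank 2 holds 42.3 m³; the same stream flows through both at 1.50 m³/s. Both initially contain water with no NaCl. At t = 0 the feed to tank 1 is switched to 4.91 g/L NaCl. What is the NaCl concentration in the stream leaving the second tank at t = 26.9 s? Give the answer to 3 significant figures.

1.88 g/L

Time constants: τᵢ = Vᵢ/Q for each well-mixed tank.
τ₁ = 20.6/1.50 = 13.733 s; τ₂ = 42.3/1.50 = 28.200 s.
Tank 1: C₁ = C_in(1 − e^(−t/τ₁)). Tank 2 (τ₁ ≠ τ₂): C₂ = C_in[1 − (τ₁ e^(−t/τ₁) − τ₂ e^(−t/τ₂))/(τ₁ − τ₂)].
At t = 26.9: e^(−t/τ₁) = 0.14104, e^(−t/τ₂) = 0.38524.
C₂ = 4.91·[1 − (13.733·0.14104 − 28.200·0.38524)/(-14.467)] = 4.91·0.38294 = 1.8803 g/L.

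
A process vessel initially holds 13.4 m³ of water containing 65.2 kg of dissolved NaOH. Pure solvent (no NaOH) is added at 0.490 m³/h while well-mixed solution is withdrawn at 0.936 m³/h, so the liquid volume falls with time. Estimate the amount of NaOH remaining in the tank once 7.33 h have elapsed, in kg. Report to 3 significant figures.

36.3 kg

Total volume: dV/dt = Q_in − Q_out = -0.44600 m³/h, so V(t) = 13.4 − 0.44600 t and V(7.33) = 10.131 m³.
No NaOH enters, so dm/dt = −Q_out · (m/V).
Separate: dm/m = −Q_out dt/V(t) ⇒ ln(m/m₀) = −(Q_out/(Q_in−Q_out)) ln(V/V₀).
m = m₀ (V₀/V)^(Q_out/(Q_in−Q_out)) = 65.2 × (13.4/10.131)^(-2.0987) = 36.253 kg.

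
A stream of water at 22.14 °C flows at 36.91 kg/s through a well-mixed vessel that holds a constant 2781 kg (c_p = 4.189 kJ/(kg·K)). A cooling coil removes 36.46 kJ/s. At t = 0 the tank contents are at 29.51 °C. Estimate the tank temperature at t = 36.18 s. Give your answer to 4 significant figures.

26.61 °C

Unsteady energy balance on the tank contents: M c_p dT/dt = ṁ c_p (T_in − T) − 36.46.
τ = M/ṁ = 75.3454 s; T_ss = T_in − Q̇/(ṁ c_p) = 22.14 − 36.46/(36.91·4.189) = 21.9042 °C.
Integrating: T(t) = T_ss + (T₀ − T_ss) e^(−t/τ).
T(36.18) = 21.9042 + (7.60581)·e^(−36.18/75.3454) = 21.9042 + (7.60581)·0.618667 = 26.6097 °C.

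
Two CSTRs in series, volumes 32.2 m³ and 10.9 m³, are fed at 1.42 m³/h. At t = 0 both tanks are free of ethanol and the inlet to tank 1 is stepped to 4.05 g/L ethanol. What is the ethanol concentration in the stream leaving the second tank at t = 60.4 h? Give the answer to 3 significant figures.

Species balance on tank i: dCᵢ/dt = (Cᵢ₋₁ − Cᵢ)/τᵢ with τᵢ = Vᵢ/Q.
τ₁ = 32.2/1.42 = 22.676 h; τ₂ = 10.9/1.42 = 7.6761 h.
Tank 1: C₁ = C_in(1 − e^(−t/τ₁)). Tank 2 (τ₁ ≠ τ₂): C₂ = C_in[1 − (τ₁ e^(−t/τ₁) − τ₂ e^(−t/τ₂))/(τ₁ − τ₂)].
At t = 60.4: e^(−t/τ₁) = 0.069697, e^(−t/τ₂) = 0.00038256.
C₂ = 4.05·[1 − (22.676·0.069697 − 7.6761·0.00038256)/(15.000)] = 4.05·0.89483 = 3.6241 g/L.

3.62 g/L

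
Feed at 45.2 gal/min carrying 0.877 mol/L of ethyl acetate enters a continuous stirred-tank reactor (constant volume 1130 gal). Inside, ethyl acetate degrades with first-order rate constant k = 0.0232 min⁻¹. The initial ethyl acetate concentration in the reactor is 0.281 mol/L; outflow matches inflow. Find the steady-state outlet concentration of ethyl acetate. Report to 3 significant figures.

Accumulation = in − out − consumed: V dC/dt = Q C_in − Q C − k V C.
Steady state (dC/dt = 0): C_ss = Q C_in/(Q + kV) = C_in/(1 + kV/Q).
C_ss = 45.2·0.877/(45.2 + 0.0232·1130) = 39.640/71.416 = 0.55506 mol/L.

0.555 mol/L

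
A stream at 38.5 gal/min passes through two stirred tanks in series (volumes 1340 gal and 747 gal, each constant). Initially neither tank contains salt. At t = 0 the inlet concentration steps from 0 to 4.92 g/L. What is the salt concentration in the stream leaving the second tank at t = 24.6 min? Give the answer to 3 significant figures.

1.18 g/L

Time constants: τᵢ = Vᵢ/Q for each well-mixed tank.
τ₁ = 1340/38.5 = 34.805 min; τ₂ = 747/38.5 = 19.403 min.
Solving the cascade with C₁(0)=C₂(0)=0 gives C₂(t) = C_in[1 − (τ₁ e^(−t/τ₁) − τ₂ e^(−t/τ₂))/(τ₁ − τ₂)].
At t = 24.6: e^(−t/τ₁) = 0.49322, e^(−t/τ₂) = 0.28143.
C₂ = 4.92·[1 − (34.805·0.49322 − 19.403·0.28143)/(15.403)] = 4.92·0.23998 = 1.1807 g/L.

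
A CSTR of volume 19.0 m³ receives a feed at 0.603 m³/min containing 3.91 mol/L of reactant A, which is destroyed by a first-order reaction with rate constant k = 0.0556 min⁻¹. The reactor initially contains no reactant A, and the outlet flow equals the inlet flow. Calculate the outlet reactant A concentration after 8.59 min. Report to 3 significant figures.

0.750 mol/L

Species balance: V dC/dt = Q C_in − Q C − k V C.
This is linear with rate a = Q/V + k = 0.087337 min⁻¹.
C_ss = Q C_in/(Q + kV) = 1.4208 mol/L; C(t) = C_ss + (C₀ − C_ss) e^(−a t).
C(8.59) = 1.4208 + (-1.4208)·e^(−0.087337·8.59) = 1.4208 + (-1.4208)·0.47226 = 0.74983 mol/L.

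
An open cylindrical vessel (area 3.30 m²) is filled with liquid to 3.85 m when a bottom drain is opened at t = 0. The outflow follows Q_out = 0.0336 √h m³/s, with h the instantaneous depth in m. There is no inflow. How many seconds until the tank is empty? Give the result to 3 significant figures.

With no inflow, A dh/dt = −0.0336 √h.
∫ h^(−1/2) dh = −(0.0336/A) ∫ dt, giving 2√h = 2√h₀ − (0.0336/A) t.
Set h = 0: 2√h₀ = (0.0336/A) t_empty ⇒ t_empty = 2A√h₀/0.0336.
t_empty = 2·3.30·√3.85/0.0336 = 6.6000·1.9621/0.0336 = 385.42 s.

385 s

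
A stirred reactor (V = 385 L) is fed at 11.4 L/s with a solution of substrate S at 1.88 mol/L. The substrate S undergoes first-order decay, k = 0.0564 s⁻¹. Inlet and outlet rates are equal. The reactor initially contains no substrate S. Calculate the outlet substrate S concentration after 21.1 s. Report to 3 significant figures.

0.542 mol/L

Accumulation = in − out − consumed: V dC/dt = Q C_in − Q C − k V C.
dC/dt = (Q/V) C_in − (Q/V + k) C; effective rate a = Q/V + k = 0.029610 + 0.0564 = 0.086010 s⁻¹.
C_ss = Q C_in/(Q + kV) = 0.64722 mol/L; C(t) = C_ss + (C₀ − C_ss) e^(−a t).
C(21.1) = 0.64722 + (-0.64722)·e^(−0.086010·21.1) = 0.64722 + (-0.64722)·0.16287 = 0.54181 mol/L.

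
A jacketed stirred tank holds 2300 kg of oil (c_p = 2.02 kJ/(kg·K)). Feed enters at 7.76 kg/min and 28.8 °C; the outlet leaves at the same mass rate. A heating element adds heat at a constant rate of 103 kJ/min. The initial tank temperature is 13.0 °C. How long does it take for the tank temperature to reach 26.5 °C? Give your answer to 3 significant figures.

274 min

Energy balance: M c_p dT/dt = ṁ c_p (T_in − T) + 103.
τ = M/ṁ = 296.39 min; T_ss = T_in + Q̇/(ṁ c_p) = 35.371 °C.
T(t) = T_ss + (T₀ − T_ss) e^(−t/τ). Set T = 26.5:
e^(−t/τ) = (26.5 − 35.371)/(13.0 − 35.371) = 0.39654
t = −296.39 · ln(0.39654) = 274.16 min.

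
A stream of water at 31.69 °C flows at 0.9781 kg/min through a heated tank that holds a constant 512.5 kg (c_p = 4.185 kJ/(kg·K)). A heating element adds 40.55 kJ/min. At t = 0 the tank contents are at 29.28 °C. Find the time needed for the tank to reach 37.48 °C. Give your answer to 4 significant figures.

M c_p dT/dt = ṁ c_p (T_in − T) + Q̇.
τ = M/ṁ = 523.975 min; T_ss = T_in + Q̇/(ṁ c_p) = 41.5963 °C.
T(t) = T_ss + (T₀ − T_ss) e^(−t/τ). Set T = 37.48:
e^(−t/τ) = (37.48 − 41.5963)/(29.28 − 41.5963) = 0.334216
t = −523.975 · ln(0.334216) = 574.259 min.

574.3 min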